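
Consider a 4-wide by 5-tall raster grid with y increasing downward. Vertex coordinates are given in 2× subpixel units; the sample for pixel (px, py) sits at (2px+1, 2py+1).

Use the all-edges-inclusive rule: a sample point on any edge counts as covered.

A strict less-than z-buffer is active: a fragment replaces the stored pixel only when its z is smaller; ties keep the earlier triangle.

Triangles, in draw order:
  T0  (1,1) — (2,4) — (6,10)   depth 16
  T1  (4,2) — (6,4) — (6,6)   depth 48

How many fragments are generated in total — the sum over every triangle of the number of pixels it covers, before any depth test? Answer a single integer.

T0:
  2·area = 6  (B↔C swapped to make it positive)
  edge (1, 1)→(6, 10): d=(5,9) inclusive
  edge (6, 10)→(2, 4): d=(-4,-6) inclusive
  edge (2, 4)→(1, 1): d=(-1,-3) inclusive
    (0,0)@(1, 1): e=[0,6,0] → █  [on edge]
    (1,0)@(3, 1): e=[-18,18,6] → ·
    (0,1)@(1, 3): e=[10,-2,-2] → ·
    (1,2)@(3, 5): e=[2,2,2] → █
    (2,2)@(5, 5): e=[-16,14,8] → ·
    (1,3)@(3, 7): e=[12,-6,0] → ·  [on edge]
  covered (2 px):
    █ · · ·
    · · · ·
    · █ · ·
    · · · ·
    · · · ·
T1:
  2·area = 4
  edge (4, 2)→(6, 4): d=(2,2) inclusive
  edge (6, 4)→(6, 6): d=(0,2) inclusive
  edge (6, 6)→(4, 2): d=(-2,-4) inclusive
    (1,0)@(3, 1): e=[0,6,-2] → ·  [on edge]
    (2,1)@(5, 3): e=[0,2,2] → █  [on edge]
    (3,1)@(7, 3): e=[-4,-2,10] → ·
    (2,2)@(5, 5): e=[4,2,-2] → ·
    (3,2)@(7, 5): e=[0,-2,6] → ·  [on edge]
  covered (1 px):
    · · · ·
    · · █ ·
    · · · ·
    · · · ·
    · · · ·

Result: 3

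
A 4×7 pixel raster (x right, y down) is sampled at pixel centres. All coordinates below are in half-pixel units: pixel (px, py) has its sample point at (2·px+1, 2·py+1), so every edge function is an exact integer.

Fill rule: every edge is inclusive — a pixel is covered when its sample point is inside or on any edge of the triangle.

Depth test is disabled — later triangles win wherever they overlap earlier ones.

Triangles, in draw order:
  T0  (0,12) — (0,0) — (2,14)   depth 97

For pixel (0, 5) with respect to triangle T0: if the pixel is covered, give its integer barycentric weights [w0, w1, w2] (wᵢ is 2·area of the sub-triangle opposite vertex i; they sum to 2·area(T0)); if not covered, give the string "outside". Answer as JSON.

T0:
  2·area = 24
  edge (0, 12)→(0, 0): d=(0,-12) inclusive
  edge (0, 0)→(2, 14): d=(2,14) inclusive
  edge (2, 14)→(0, 12): d=(-2,-2) inclusive
    (0,3)@(1, 7): e=[12,0,12] → █  [on edge]
    (1,3)@(3, 7): e=[36,-28,16] → ·
    (0,4)@(1, 9): e=[12,4,8] → █
    (1,4)@(3, 9): e=[36,-24,12] → ·
    (0,5)@(1, 11): e=[12,8,4] → █
    (1,5)@(3, 11): e=[36,-20,8] → ·
    (0,6)@(1, 13): e=[12,12,0] → █  [on edge]
    (1,6)@(3, 13): e=[36,-16,4] → ·
  covered (4 px):
    · · · ·
    · · · ·
    · · · ·
    █ · · ·
    █ · · ·
    █ · · ·
    █ · · ·

Answer: [8,4,12]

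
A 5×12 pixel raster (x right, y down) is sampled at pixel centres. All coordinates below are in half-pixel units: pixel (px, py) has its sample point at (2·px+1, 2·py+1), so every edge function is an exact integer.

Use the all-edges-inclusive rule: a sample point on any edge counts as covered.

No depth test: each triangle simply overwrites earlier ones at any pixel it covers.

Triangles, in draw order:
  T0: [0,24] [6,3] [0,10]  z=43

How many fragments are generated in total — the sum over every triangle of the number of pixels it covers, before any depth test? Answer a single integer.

T0:
  2·area = 84  (B↔C swapped to make it positive)
  edge (0, 24)→(0, 10): d=(0,-14) inclusive
  edge (0, 10)→(6, 3): d=(6,-7) inclusive
  edge (6, 3)→(0, 24): d=(-6,21) inclusive
    (2,2)@(5, 5): e=[70,5,9] → X
    (3,2)@(7, 5): e=[98,19,-33] → .
    (1,3)@(3, 7): e=[42,3,39] → X
    (2,3)@(5, 7): e=[70,17,-3] → .
    (0,4)@(1, 9): e=[14,1,69] → X
    (2,4)@(5, 9): e=[70,29,-15] → .
    (0,5)@(1, 11): e=[14,13,57] → X
    (2,5)@(5, 11): e=[70,41,-27] → .
    (0,6)@(1, 13): e=[14,25,45] → X
    (2,6)@(5, 13): e=[70,53,-39] → .
    (0,7)@(1, 15): e=[14,37,33] → X
    (1,7)@(3, 15): e=[42,51,-9] → .
  covered (11 px):
    . . . . .
    . . . . .
    . . X . .
    . X . . .
    X X . . .
    X X . . .
    X X . . .
    X . . . .
    X . . . .
    X . . . .
    . . . . .
    . . . . .

Final: 11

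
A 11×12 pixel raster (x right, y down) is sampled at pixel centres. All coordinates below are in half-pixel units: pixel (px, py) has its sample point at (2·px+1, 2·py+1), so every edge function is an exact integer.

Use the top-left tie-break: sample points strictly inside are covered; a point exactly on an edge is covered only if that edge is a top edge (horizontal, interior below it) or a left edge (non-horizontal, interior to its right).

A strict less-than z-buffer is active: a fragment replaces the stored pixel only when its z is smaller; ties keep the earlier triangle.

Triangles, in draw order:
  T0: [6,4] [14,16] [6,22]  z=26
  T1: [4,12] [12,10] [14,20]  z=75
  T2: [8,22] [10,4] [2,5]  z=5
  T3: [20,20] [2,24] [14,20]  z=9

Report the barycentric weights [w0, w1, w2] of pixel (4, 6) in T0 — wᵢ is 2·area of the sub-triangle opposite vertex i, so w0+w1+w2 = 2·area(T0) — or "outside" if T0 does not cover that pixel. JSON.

T0:
  2·area = 144
  edge (6, 4)→(14, 16): d=(8,12) right/bottom  bias=-1
  edge (14, 16)→(6, 22): d=(-8,6) right/bottom  bias=-1
  edge (6, 22)→(6, 4): d=(0,-18) top-left  bias=+0
    (3,3)@(7, 7): e=[12,114,18] → #
    (4,3)@(9, 7): e=[-12,102,54] → ·
    (3,4)@(7, 9): e=[28,98,18] → #
    (4,4)@(9, 9): e=[4,86,54] → #
    (5,4)@(11, 9): e=[-20,74,90] → ·
    (3,5)@(7, 11): e=[44,82,18] → #
    (5,5)@(11, 11): e=[-4,58,90] → ·
    (3,6)@(7, 13): e=[60,66,18] → #
    (5,6)@(11, 13): e=[12,42,90] → #
    (6,6)@(13, 13): e=[-12,30,126] → ·
    (3,7)@(7, 15): e=[76,50,18] → #
    (6,7)@(13, 15): e=[4,14,126] → #
  covered (18 px):
    · · · · · · · · · · ·
    · · · · · · · · · · ·
    · · · · · · · · · · ·
    · · · # · · · · · · ·
    · · · # # · · · · · ·
    · · · # # · · · · · ·
    · · · # # # · · · · ·
    · · · # # # # · · · ·
    · · · # # # · · · · ·
    · · · # # · · · · · ·
    · · · # · · · · · · ·
    · · · · · · · · · · ·
T1:
  2·area = 84
  edge (4, 12)→(12, 10): d=(8,-2) top-left  bias=+0
  edge (12, 10)→(14, 20): d=(2,10) right/bottom  bias=-1
  edge (14, 20)→(4, 12): d=(-10,-8) top-left  bias=+0
    (5,2)@(11, 5): e=[-42,0,126] → ·  [on edge]
    (4,5)@(9, 11): e=[2,32,50] → #
    (5,5)@(11, 11): e=[6,12,66] → #
    (6,5)@(13, 11): e=[10,-8,82] → ·
    (3,6)@(7, 13): e=[14,56,14] → #
    (6,6)@(13, 13): e=[26,-4,62] → ·
    (3,7)@(7, 15): e=[30,60,-6] → ·
    (4,7)@(9, 15): e=[34,40,10] → #
    (6,7)@(13, 15): e=[42,0,42] → ·  [on edge]
    (4,8)@(9, 17): e=[50,44,-10] → ·
    (5,8)@(11, 17): e=[54,24,6] → #
    (6,8)@(13, 17): e=[58,4,22] → #
  covered (10 px):
    · · · · · · · · · · ·
    · · · · · · · · · · ·
    · · · · · · · · · · ·
    · · · · · · · · · · ·
    · · · · · · · · · · ·
    · · · · # # · · · · ·
    · · · # # # · · · · ·
    · · · · # # · · · · ·
    · · · · · # # · · · ·
    · · · · · · # · · · ·
    · · · · · · · · · · ·
    · · · · · · · · · · ·
T2:
  2·area = 142  (B↔C swapped to make it positive)
  edge (8, 22)→(2, 5): d=(-6,-17) top-left  bias=+0
  edge (2, 5)→(10, 4): d=(8,-1) top-left  bias=+0
  edge (10, 4)→(8, 22): d=(-2,18) right/bottom  bias=-1
    (1,2)@(3, 5): e=[17,1,124] → #
    (2,2)@(5, 5): e=[51,3,88] → #
    (3,2)@(7, 5): e=[85,5,52] → #
    (4,2)@(9, 5): e=[119,7,16] → #
    (5,2)@(11, 5): e=[153,9,-20] → ·
    (1,3)@(3, 7): e=[5,17,120] → #
    (5,3)@(11, 7): e=[141,25,-24] → ·
    (1,4)@(3, 9): e=[-7,33,116] → ·
    (2,4)@(5, 9): e=[27,35,80] → #
    (5,4)@(11, 9): e=[129,41,-28] → ·
    (2,5)@(5, 11): e=[15,51,76] → #
    (5,5)@(11, 11): e=[117,57,-32] → ·
    (4,6)@(9, 13): e=[71,71,0] → ·  [on edge]
  covered (19 px):
    · · · · · · · · · · ·
    · · · · · · · · · · ·
    · # # # # · · · · · ·
    · # # # # · · · · · ·
    · · # # # · · · · · ·
    · · # # # · · · · · ·
    · · # # · · · · · · ·
    · · · # · · · · · · ·
    · · · # · · · · · · ·
    · · · # · · · · · · ·
    · · · · · · · · · · ·
    · · · · · · · · · · ·
T3:
  2·area = 24
  edge (20, 20)→(2, 24): d=(-18,4) right/bottom  bias=-1
  edge (2, 24)→(14, 20): d=(12,-4) top-left  bias=+0
  edge (14, 20)→(20, 20): d=(6,0) top-left  bias=+0
    (8,9)@(17, 19): e=[30,0,-6] → ·  [on edge]
    (5,10)@(11, 21): e=[18,0,6] → #  [on edge]
    (6,10)@(13, 21): e=[10,8,6] → #
    (7,10)@(15, 21): e=[2,16,6] → #
    (8,10)@(17, 21): e=[-6,24,6] → ·
    (2,11)@(5, 23): e=[6,0,18] → #  [on edge]
    (3,11)@(7, 23): e=[-2,8,18] → ·
    (5,11)@(11, 23): e=[-18,24,18] → ·
    (6,11)@(13, 23): e=[-26,32,18] → ·
    (7,11)@(15, 23): e=[-34,40,18] → ·
  covered (4 px):
    · · · · · · · · · · ·
    · · · · · · · · · · ·
    · · · · · · · · · · ·
    · · · · · · · · · · ·
    · · · · · · · · · · ·
    · · · · · · · · · · ·
    · · · · · · · · · · ·
    · · · · · · · · · · ·
    · · · · · · · · · · ·
    · · · · · · · · · · ·
    · · · · · # # # · · ·
    · · # · · · · · · · ·

Final: [54,54,36]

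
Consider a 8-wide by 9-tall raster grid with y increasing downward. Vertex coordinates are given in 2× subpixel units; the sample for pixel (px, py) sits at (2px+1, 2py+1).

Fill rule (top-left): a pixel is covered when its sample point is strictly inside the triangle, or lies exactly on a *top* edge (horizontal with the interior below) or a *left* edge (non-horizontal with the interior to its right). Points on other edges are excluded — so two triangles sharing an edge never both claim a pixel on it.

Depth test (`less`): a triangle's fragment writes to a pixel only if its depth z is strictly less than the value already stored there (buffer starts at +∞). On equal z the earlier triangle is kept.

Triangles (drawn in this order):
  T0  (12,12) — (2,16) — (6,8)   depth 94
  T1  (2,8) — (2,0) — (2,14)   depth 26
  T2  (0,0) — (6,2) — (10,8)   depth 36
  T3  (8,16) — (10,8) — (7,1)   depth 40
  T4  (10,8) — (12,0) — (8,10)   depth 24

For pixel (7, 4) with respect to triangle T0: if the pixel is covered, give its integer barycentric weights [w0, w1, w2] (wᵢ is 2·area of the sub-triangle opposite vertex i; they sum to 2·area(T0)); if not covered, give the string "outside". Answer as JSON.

T0:
  2·area = 64
  edge (12, 12)→(2, 16): d=(-10,4) right/bottom  bias=-1
  edge (2, 16)→(6, 8): d=(4,-8) top-left  bias=+0
  edge (6, 8)→(12, 12): d=(6,4) right/bottom  bias=-1
    (3,4)@(7, 9): e=[50,12,2] → █
    (4,4)@(9, 9): e=[42,28,-6] → ·
    (2,5)@(5, 11): e=[38,4,22] → █
    (4,5)@(9, 11): e=[22,36,6] → █
    (5,5)@(11, 11): e=[14,52,-2] → ·
    (2,6)@(5, 13): e=[18,12,34] → █
    (5,6)@(11, 13): e=[-6,60,10] → ·
    (1,7)@(3, 15): e=[6,4,54] → █
    (2,7)@(5, 15): e=[-2,20,46] → ·
    (3,7)@(7, 15): e=[-10,36,38] → ·
    (4,7)@(9, 15): e=[-18,52,30] → ·
    (1,8)@(3, 17): e=[-14,12,66] → ·
  covered (8 px):
    · · · · · · · ·
    · · · · · · · ·
    · · · · · · · ·
    · · · · · · · ·
    · · · █ · · · ·
    · · █ █ █ · · ·
    · · █ █ █ · · ·
    · █ · · · · · ·
    · · · · · · · ·
T1:
  degenerate (2·area = 0) — covers nothing
T2:
  2·area = 28
  edge (0, 0)→(6, 2): d=(6,2) right/bottom  bias=-1
  edge (6, 2)→(10, 8): d=(4,6) right/bottom  bias=-1
  edge (10, 8)→(0, 0): d=(-10,-8) top-left  bias=+0
    (1,0)@(3, 1): e=[0,14,14] → ·  [on edge]
    (2,1)@(5, 3): e=[8,10,10] → █
    (3,1)@(7, 3): e=[4,-2,26] → ·
    (4,1)@(9, 3): e=[0,-14,42] → ·  [on edge]
    (2,2)@(5, 5): e=[20,18,-10] → ·
    (3,2)@(7, 5): e=[16,6,6] → █
    (4,2)@(9, 5): e=[12,-6,22] → ·
    (7,2)@(15, 5): e=[0,-42,70] → ·  [on edge]
    (3,3)@(7, 7): e=[28,14,-14] → ·
    (4,3)@(9, 7): e=[24,2,2] → █
    (5,3)@(11, 7): e=[20,-10,18] → ·
    (4,4)@(9, 9): e=[36,10,-18] → ·
  covered (3 px):
    · · · · · · · ·
    · · █ · · · · ·
    · · · █ · · · ·
    · · · · █ · · ·
    · · · · · · · ·
    · · · · · · · ·
    · · · · · · · ·
    · · · · · · · ·
    · · · · · · · ·
T3:
  2·area = 38  (B↔C swapped to make it positive)
  edge (8, 16)→(7, 1): d=(-1,-15) top-left  bias=+0
  edge (7, 1)→(10, 8): d=(3,7) right/bottom  bias=-1
  edge (10, 8)→(8, 16): d=(-2,8) right/bottom  bias=-1
    (3,0)@(7, 1): e=[0,0,38] → ·  [on edge]
    (4,3)@(9, 7): e=[24,4,10] → █
    (5,3)@(11, 7): e=[54,-10,-6] → ·
    (4,4)@(9, 9): e=[22,10,6] → █
    (5,4)@(11, 9): e=[52,-4,-10] → ·
    (4,5)@(9, 11): e=[20,16,2] → █
    (5,5)@(11, 11): e=[50,2,-14] → ·
    (4,6)@(9, 13): e=[18,22,-2] → ·
    (6,7)@(13, 15): e=[76,0,-38] → ·  [on edge]
  covered (3 px):
    · · · · · · · ·
    · · · · · · · ·
    · · · · · · · ·
    · · · · █ · · ·
    · · · · █ · · ·
    · · · · █ · · ·
    · · · · · · · ·
    · · · · · · · ·
    · · · · · · · ·
T4:
  2·area = 12  (B↔C swapped to make it positive)
  edge (10, 8)→(8, 10): d=(-2,2) right/bottom  bias=-1
  edge (8, 10)→(12, 0): d=(4,-10) top-left  bias=+0
  edge (12, 0)→(10, 8): d=(-2,8) right/bottom  bias=-1
    (5,1)@(11, 3): e=[8,2,2] → █
    (6,1)@(13, 3): e=[4,22,-14] → ·
    (7,1)@(15, 3): e=[0,42,-30] → ·  [on edge]
    (5,2)@(11, 5): e=[4,10,-2] → ·
    (6,2)@(13, 5): e=[0,30,-18] → ·  [on edge]
    (5,3)@(11, 7): e=[0,18,-6] → ·  [on edge]
    (4,4)@(9, 9): e=[0,6,6] → ·  [on edge]
    (3,5)@(7, 11): e=[0,-6,18] → ·  [on edge]
    (2,6)@(5, 13): e=[0,-18,30] → ·  [on edge]
    (1,7)@(3, 15): e=[0,-30,42] → ·  [on edge]
    (0,8)@(1, 17): e=[0,-42,54] → ·  [on edge]
  covered (1 px):
    · · · · · · · ·
    · · · · · █ · ·
    · · · · · · · ·
    · · · · · · · ·
    · · · · · · · ·
    · · · · · · · ·
    · · · · · · · ·
    · · · · · · · ·
    · · · · · · · ·

Answer: "outside"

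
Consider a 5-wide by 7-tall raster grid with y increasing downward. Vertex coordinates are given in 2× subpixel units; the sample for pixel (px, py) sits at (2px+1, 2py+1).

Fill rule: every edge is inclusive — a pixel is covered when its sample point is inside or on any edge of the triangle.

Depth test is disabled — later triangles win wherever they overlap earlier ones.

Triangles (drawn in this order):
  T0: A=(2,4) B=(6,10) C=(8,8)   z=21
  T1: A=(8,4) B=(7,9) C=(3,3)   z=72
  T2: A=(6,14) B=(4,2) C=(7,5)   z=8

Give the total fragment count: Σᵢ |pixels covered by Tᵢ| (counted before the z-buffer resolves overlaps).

T0:
  2·area = 20  (B↔C swapped to make it positive)
  edge (2, 4)→(8, 8): d=(6,4) inclusive
  edge (8, 8)→(6, 10): d=(-2,2) inclusive
  edge (6, 10)→(2, 4): d=(-4,-6) inclusive
    (1,2)@(3, 5): e=[2,16,2] → #
    (2,2)@(5, 5): e=[-6,12,14] → ·
    (1,3)@(3, 7): e=[14,12,-6] → ·
    (2,3)@(5, 7): e=[6,8,6] → #
    (3,3)@(7, 7): e=[-2,4,18] → ·
    (4,3)@(9, 7): e=[-10,0,30] → ·  [on edge]
    (2,4)@(5, 9): e=[18,4,-2] → ·
    (3,4)@(7, 9): e=[10,0,10] → #  [on edge]
    (4,4)@(9, 9): e=[2,-4,22] → ·
    (2,5)@(5, 11): e=[30,0,-10] → ·  [on edge]
    (3,5)@(7, 11): e=[22,-4,2] → ·
    (1,6)@(3, 13): e=[50,0,-30] → ·  [on edge]
  covered (3 px):
    · · · · ·
    · · · · ·
    · # · · ·
    · · # · ·
    · · · # ·
    · · · · ·
    · · · · ·
T1:
  2·area = 26
  edge (8, 4)→(7, 9): d=(-1,5) inclusive
  edge (7, 9)→(3, 3): d=(-4,-6) inclusive
  edge (3, 3)→(8, 4): d=(5,1) inclusive
    (1,1)@(3, 3): e=[26,0,0] → #  [on edge]
    (2,1)@(5, 3): e=[16,12,-2] → ·
    (1,2)@(3, 5): e=[24,-8,10] → ·
    (2,2)@(5, 5): e=[14,4,8] → #
    (3,2)@(7, 5): e=[4,16,6] → #
    (4,2)@(9, 5): e=[-6,28,4] → ·
    (2,3)@(5, 7): e=[12,-4,18] → ·
    (3,3)@(7, 7): e=[2,8,16] → #
    (4,3)@(9, 7): e=[-8,20,14] → ·
    (3,4)@(7, 9): e=[0,0,26] → #  [on edge]
    (4,4)@(9, 9): e=[-10,12,24] → ·
    (3,5)@(7, 11): e=[-2,-8,36] → ·
  covered (5 px):
    · · · · ·
    · # · · ·
    · · # # ·
    · · · # ·
    · · · # ·
    · · · · ·
    · · · · ·
T2:
  2·area = 30
  edge (6, 14)→(4, 2): d=(-2,-12) inclusive
  edge (4, 2)→(7, 5): d=(3,3) inclusive
  edge (7, 5)→(6, 14): d=(-1,9) inclusive
    (1,0)@(3, 1): e=[-10,0,40] → ·  [on edge]
    (2,1)@(5, 3): e=[10,0,20] → #  [on edge]
    (3,1)@(7, 3): e=[34,-6,2] → ·
    (2,2)@(5, 5): e=[6,6,18] → #
    (3,2)@(7, 5): e=[30,0,0] → #  [on edge]
    (4,2)@(9, 5): e=[54,-6,-18] → ·
    (2,3)@(5, 7): e=[2,12,16] → #
    (3,3)@(7, 7): e=[26,6,-2] → ·
    (4,3)@(9, 7): e=[50,0,-20] → ·  [on edge]
    (2,4)@(5, 9): e=[-2,18,14] → ·
  covered (4 px):
    · · · · ·
    · · # · ·
    · · # # ·
    · · # · ·
    · · · · ·
    · · · · ·
    · · · · ·

Result: 12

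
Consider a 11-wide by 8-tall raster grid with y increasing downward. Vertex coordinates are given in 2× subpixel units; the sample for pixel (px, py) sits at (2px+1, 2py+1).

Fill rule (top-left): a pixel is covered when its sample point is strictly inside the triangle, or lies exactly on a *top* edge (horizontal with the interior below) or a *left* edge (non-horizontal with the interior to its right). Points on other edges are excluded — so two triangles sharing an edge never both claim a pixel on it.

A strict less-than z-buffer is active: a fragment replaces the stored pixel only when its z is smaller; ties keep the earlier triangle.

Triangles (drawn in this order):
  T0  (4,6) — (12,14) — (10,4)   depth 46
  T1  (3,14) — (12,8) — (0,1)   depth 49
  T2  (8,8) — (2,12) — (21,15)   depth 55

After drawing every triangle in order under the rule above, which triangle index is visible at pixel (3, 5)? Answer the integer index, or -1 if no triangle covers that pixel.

T0:
  2·area = 64  (B↔C swapped to make it positive)
  edge (4, 6)→(10, 4): d=(6,-2) top-left  bias=+0
  edge (10, 4)→(12, 14): d=(2,10) right/bottom  bias=-1
  edge (12, 14)→(4, 6): d=(-8,-8) top-left  bias=+0
    (9,0)@(19, 1): e=[0,-96,160] → ·  [on edge]
    (0,1)@(1, 3): e=[-24,88,0] → ·  [on edge]
    (6,1)@(13, 3): e=[0,-32,96] → ·  [on edge]
    (1,2)@(3, 5): e=[-8,72,0] → ·  [on edge]
    (3,2)@(7, 5): e=[0,32,32] → #  [on edge]
    (4,2)@(9, 5): e=[4,12,48] → #
    (5,2)@(11, 5): e=[8,-8,64] → ·
    (0,3)@(1, 7): e=[0,96,-32] → ·  [on edge]
    (2,3)@(5, 7): e=[8,56,0] → #  [on edge]
    (5,3)@(11, 7): e=[20,-4,48] → ·
    (2,4)@(5, 9): e=[20,60,-16] → ·
    (3,4)@(7, 9): e=[24,40,0] → #  [on edge]
    (5,4)@(11, 9): e=[32,0,32] → ·  [on edge]
    (4,5)@(9, 11): e=[40,24,0] → #  [on edge]
    (5,6)@(11, 13): e=[56,8,0] → #  [on edge]
    (6,7)@(13, 15): e=[72,-8,0] → ·  [on edge]
  covered (10 px):
    · · · · · · · · · · ·
    · · · · · · · · · · ·
    · · · # # · · · · · ·
    · · # # # · · · · · ·
    · · · # # · · · · · ·
    · · · · # # · · · · ·
    · · · · · # · · · · ·
    · · · · · · · · · · ·
T1:
  2·area = 135  (B↔C swapped to make it positive)
  edge (3, 14)→(0, 1): d=(-3,-13) top-left  bias=+0
  edge (0, 1)→(12, 8): d=(12,7) right/bottom  bias=-1
  edge (12, 8)→(3, 14): d=(-9,6) right/bottom  bias=-1
    (0,1)@(1, 3): e=[7,17,111] → #
    (1,1)@(3, 3): e=[33,3,99] → #
    (2,1)@(5, 3): e=[59,-11,87] → ·
    (0,2)@(1, 5): e=[1,41,93] → #
    (2,2)@(5, 5): e=[53,13,69] → #
    (3,2)@(7, 5): e=[79,-1,57] → ·
    (0,3)@(1, 7): e=[-5,65,75] → ·
    (1,3)@(3, 7): e=[21,51,63] → #
    (3,3)@(7, 7): e=[73,23,39] → #
    (4,3)@(9, 7): e=[99,9,27] → #
    (5,3)@(11, 7): e=[125,-5,15] → ·
    (1,4)@(3, 9): e=[15,75,45] → #
  covered (17 px):
    · · · · · · · · · · ·
    # # · · · · · · · · ·
    # # # · · · · · · · ·
    · # # # # · · · · · ·
    · # # # # · · · · · ·
    · # # # · · · · · · ·
    · # · · · · · · · · ·
    · · · · · · · · · · ·
T2:
  2·area = 94  (B↔C swapped to make it positive)
  edge (8, 8)→(21, 15): d=(13,7) right/bottom  bias=-1
  edge (21, 15)→(2, 12): d=(-19,-3) top-left  bias=+0
  edge (2, 12)→(8, 8): d=(6,-4) top-left  bias=+0
    (3,4)@(7, 9): e=[20,72,2] → #
    (4,4)@(9, 9): e=[6,78,10] → #
    (5,4)@(11, 9): e=[-8,84,18] → ·
    (2,5)@(5, 11): e=[60,28,6] → #
    (5,5)@(11, 11): e=[18,46,30] → #
    (6,5)@(13, 11): e=[4,52,38] → #
    (7,5)@(15, 11): e=[-10,58,46] → ·
    (2,6)@(5, 13): e=[86,-10,18] → ·
    (3,6)@(7, 13): e=[72,-4,26] → ·
    (4,6)@(9, 13): e=[58,2,34] → #
    (7,6)@(15, 13): e=[16,20,58] → #
    (8,6)@(17, 13): e=[2,26,66] → #
    (10,7)@(21, 15): e=[0,0,94] → ·  [on edge]
  covered (12 px):
    · · · · · · · · · · ·
    · · · · · · · · · · ·
    · · · · · · · · · · ·
    · · · · · · · · · · ·
    · · · # # · · · · · ·
    · · # # # # # · · · ·
    · · · · # # # # # · ·
    · · · · · · · · · · ·

Z-buffer (winner per pixel, '.' = empty):
  . . . . . . . . . . .
  1 1 . . . . . . . . .
  1 1 1 0 0 . . . . . .
  . 1 0 0 0 . . . . . .
  . 1 1 0 0 . . . . . .
  . 1 1 1 0 0 2 . . . .
  . 1 . . 2 0 2 2 2 . .
  . . . . . . . . . . .

Final: 1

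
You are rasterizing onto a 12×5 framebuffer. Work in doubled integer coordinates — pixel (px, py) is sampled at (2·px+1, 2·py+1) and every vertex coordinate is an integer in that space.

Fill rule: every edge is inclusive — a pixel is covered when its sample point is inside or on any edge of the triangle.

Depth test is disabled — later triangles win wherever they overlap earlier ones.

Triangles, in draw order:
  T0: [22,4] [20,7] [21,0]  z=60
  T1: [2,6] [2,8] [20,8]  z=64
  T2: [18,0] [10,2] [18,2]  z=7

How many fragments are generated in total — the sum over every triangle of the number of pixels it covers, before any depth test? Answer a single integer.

T0:
  2·area = 11
  edge (22, 4)→(20, 7): d=(-2,3) inclusive
  edge (20, 7)→(21, 0): d=(1,-7) inclusive
  edge (21, 0)→(22, 4): d=(1,4) inclusive
    (10,0)@(21, 1): e=[9,1,1] → █
    (11,0)@(23, 1): e=[3,15,-7] → ·
    (10,1)@(21, 3): e=[5,3,3] → █
    (11,1)@(23, 3): e=[-1,17,-5] → ·
    (10,2)@(21, 5): e=[1,5,5] → █
    (11,2)@(23, 5): e=[-5,19,-3] → ·
    (10,3)@(21, 7): e=[-3,7,7] → ·
  covered (3 px):
    · · · · · · · · · · █ ·
    · · · · · · · · · · █ ·
    · · · · · · · · · · █ ·
    · · · · · · · · · · · ·
    · · · · · · · · · · · ·
T1:
  2·area = 36  (B↔C swapped to make it positive)
  edge (2, 6)→(20, 8): d=(18,2) inclusive
  edge (20, 8)→(2, 8): d=(-18,0) inclusive
  edge (2, 8)→(2, 6): d=(0,-2) inclusive
    (1,3)@(3, 7): e=[16,18,2] → █
    (2,3)@(5, 7): e=[12,18,6] → █
    (3,3)@(7, 7): e=[8,18,10] → █
    (4,3)@(9, 7): e=[4,18,14] → █
    (5,3)@(11, 7): e=[0,18,18] → █  [on edge]
    (6,3)@(13, 7): e=[-4,18,22] → ·
    (1,4)@(3, 9): e=[52,-18,2] → ·
    (2,4)@(5, 9): e=[48,-18,6] → ·
    (3,4)@(7, 9): e=[44,-18,10] → ·
    (4,4)@(9, 9): e=[40,-18,14] → ·
    (5,4)@(11, 9): e=[36,-18,18] → ·
  covered (5 px):
    · · · · · · · · · · · ·
    · · · · · · · · · · · ·
    · · · · · · · · · · · ·
    · █ █ █ █ █ · · · · · ·
    · · · · · · · · · · · ·
T2:
  2·area = 16  (B↔C swapped to make it positive)
  edge (18, 0)→(18, 2): d=(0,2) inclusive
  edge (18, 2)→(10, 2): d=(-8,0) inclusive
  edge (10, 2)→(18, 0): d=(8,-2) inclusive
    (7,0)@(15, 1): e=[6,8,2] → █
    (8,0)@(17, 1): e=[2,8,6] → █
    (9,0)@(19, 1): e=[-2,8,10] → ·
    (7,1)@(15, 3): e=[6,-8,18] → ·
    (8,1)@(17, 3): e=[2,-8,22] → ·
  covered (2 px):
    · · · · · · · █ █ · · ·
    · · · · · · · · · · · ·
    · · · · · · · · · · · ·
    · · · · · · · · · · · ·
    · · · · · · · · · · · ·

Result: 10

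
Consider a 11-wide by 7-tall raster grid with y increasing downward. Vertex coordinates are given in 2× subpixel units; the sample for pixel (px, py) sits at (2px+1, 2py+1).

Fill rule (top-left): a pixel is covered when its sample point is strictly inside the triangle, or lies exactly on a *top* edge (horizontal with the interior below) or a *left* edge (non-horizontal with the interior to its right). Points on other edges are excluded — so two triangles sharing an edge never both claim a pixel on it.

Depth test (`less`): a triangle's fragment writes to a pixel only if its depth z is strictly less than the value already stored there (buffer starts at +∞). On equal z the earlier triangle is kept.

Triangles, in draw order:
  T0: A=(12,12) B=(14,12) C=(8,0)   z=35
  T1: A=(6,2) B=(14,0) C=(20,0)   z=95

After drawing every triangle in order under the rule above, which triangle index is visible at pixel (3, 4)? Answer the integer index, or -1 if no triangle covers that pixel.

T0:
  2·area = 24  (B↔C swapped to make it positive)
  edge (12, 12)→(8, 0): d=(-4,-12) top-left  bias=+0
  edge (8, 0)→(14, 12): d=(6,12) right/bottom  bias=-1
  edge (14, 12)→(12, 12): d=(-2,0) right/bottom  bias=-1
    (4,1)@(9, 3): e=[0,6,18] → #  [on edge]
    (5,1)@(11, 3): e=[24,-18,18] → ·
    (4,2)@(9, 5): e=[-8,18,14] → ·
    (5,3)@(11, 7): e=[8,6,10] → #
    (6,3)@(13, 7): e=[32,-18,10] → ·
    (5,4)@(11, 9): e=[0,18,6] → #  [on edge]
    (6,4)@(13, 9): e=[24,-6,6] → ·
    (5,5)@(11, 11): e=[-8,30,2] → ·
    (6,5)@(13, 11): e=[16,6,2] → #
    (7,5)@(15, 11): e=[40,-18,2] → ·
    (6,6)@(13, 13): e=[8,18,-2] → ·
  covered (4 px):
    · · · · · · · · · · ·
    · · · · # · · · · · ·
    · · · · · · · · · · ·
    · · · · · # · · · · ·
    · · · · · # · · · · ·
    · · · · · · # · · · ·
    · · · · · · · · · · ·
T1:
  2·area = 12
  edge (6, 2)→(14, 0): d=(8,-2) top-left  bias=+0
  edge (14, 0)→(20, 0): d=(6,0) top-left  bias=+0
  edge (20, 0)→(6, 2): d=(-14,2) right/bottom  bias=-1
    (5,0)@(11, 1): e=[2,6,4] → #
    (6,0)@(13, 1): e=[6,6,0] → ·  [on edge]
    (5,1)@(11, 3): e=[18,18,-24] → ·
  covered (1 px):
    · · · · · # · · · · ·
    · · · · · · · · · · ·
    · · · · · · · · · · ·
    · · · · · · · · · · ·
    · · · · · · · · · · ·
    · · · · · · · · · · ·
    · · · · · · · · · · ·

Z-buffer (winner per pixel, '.' = empty):
  . . . . . 1 . . . . .
  . . . . 0 . . . . . .
  . . . . . . . . . . .
  . . . . . 0 . . . . .
  . . . . . 0 . . . . .
  . . . . . . 0 . . . .
  . . . . . . . . . . .

Final: -1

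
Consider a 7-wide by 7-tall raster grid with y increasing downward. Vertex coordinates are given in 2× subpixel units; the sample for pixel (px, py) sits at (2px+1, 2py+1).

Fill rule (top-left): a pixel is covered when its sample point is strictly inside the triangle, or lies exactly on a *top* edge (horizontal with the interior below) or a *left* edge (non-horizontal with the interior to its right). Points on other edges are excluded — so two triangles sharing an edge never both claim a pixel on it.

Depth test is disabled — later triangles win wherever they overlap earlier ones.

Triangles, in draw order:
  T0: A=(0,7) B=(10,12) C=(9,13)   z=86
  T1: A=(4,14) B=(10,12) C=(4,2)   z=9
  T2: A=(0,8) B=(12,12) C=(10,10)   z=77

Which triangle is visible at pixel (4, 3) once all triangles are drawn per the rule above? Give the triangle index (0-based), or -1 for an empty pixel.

T0:
  2·area = 15
  edge (0, 7)→(10, 12): d=(10,5) right/bottom  bias=-1
  edge (10, 12)→(9, 13): d=(-1,1) right/bottom  bias=-1
  edge (9, 13)→(0, 7): d=(-9,-6) top-left  bias=+0
    (1,4)@(3, 9): e=[5,10,0] → █  [on edge]
    (2,4)@(5, 9): e=[-5,8,12] → ·
    (6,4)@(13, 9): e=[-45,0,60] → ·  [on edge]
    (1,5)@(3, 11): e=[25,8,-18] → ·
    (3,5)@(7, 11): e=[5,4,6] → █
    (4,5)@(9, 11): e=[-5,2,18] → ·
    (5,5)@(11, 11): e=[-15,0,30] → ·  [on edge]
    (3,6)@(7, 13): e=[25,2,-12] → ·
    (4,6)@(9, 13): e=[15,0,0] → ·  [on edge]
  covered (2 px):
    · · · · · · ·
    · · · · · · ·
    · · · · · · ·
    · · · · · · ·
    · █ · · · · ·
    · · · █ · · ·
    · · · · · · ·
T1:
  2·area = 72  (B↔C swapped to make it positive)
  edge (4, 14)→(4, 2): d=(0,-12) top-left  bias=+0
  edge (4, 2)→(10, 12): d=(6,10) right/bottom  bias=-1
  edge (10, 12)→(4, 14): d=(-6,2) right/bottom  bias=-1
    (2,2)@(5, 5): e=[12,8,52] → █
    (3,2)@(7, 5): e=[36,-12,48] → ·
    (2,3)@(5, 7): e=[12,20,40] → █
    (3,3)@(7, 7): e=[36,0,36] → ·  [on edge]
    (2,4)@(5, 9): e=[12,32,28] → █
    (3,4)@(7, 9): e=[36,12,24] → █
    (4,4)@(9, 9): e=[60,-8,20] → ·
    (2,5)@(5, 11): e=[12,44,16] → █
    (4,5)@(9, 11): e=[60,4,8] → █
    (5,5)@(11, 11): e=[84,-16,4] → ·
    (6,5)@(13, 11): e=[108,-36,0] → ·  [on edge]
    (2,6)@(5, 13): e=[12,56,4] → █
    (3,6)@(7, 13): e=[36,36,0] → ·  [on edge]
  covered (8 px):
    · · · · · · ·
    · · · · · · ·
    · · █ · · · ·
    · · █ · · · ·
    · · █ █ · · ·
    · · █ █ █ · ·
    · · █ · · · ·
T2:
  2·area = 16  (B↔C swapped to make it positive)
  edge (0, 8)→(10, 10): d=(10,2) right/bottom  bias=-1
  edge (10, 10)→(12, 12): d=(2,2) right/bottom  bias=-1
  edge (12, 12)→(0, 8): d=(-12,-4) top-left  bias=+0
    (0,0)@(1, 1): e=[-72,0,88] → ·  [on edge]
    (1,1)@(3, 3): e=[-56,0,72] → ·  [on edge]
    (2,2)@(5, 5): e=[-40,0,56] → ·  [on edge]
    (3,3)@(7, 7): e=[-24,0,40] → ·  [on edge]
    (1,4)@(3, 9): e=[4,12,0] → █  [on edge]
    (2,4)@(5, 9): e=[0,8,8] → ·  [on edge]
    (4,4)@(9, 9): e=[-8,0,24] → ·  [on edge]
    (1,5)@(3, 11): e=[24,16,-24] → ·
    (4,5)@(9, 11): e=[12,4,0] → █  [on edge]
    (5,5)@(11, 11): e=[8,0,8] → ·  [on edge]
    (4,6)@(9, 13): e=[32,8,-24] → ·
    (6,6)@(13, 13): e=[24,0,-8] → ·  [on edge]
  covered (2 px):
    · · · · · · ·
    · · · · · · ·
    · · · · · · ·
    · · · · · · ·
    · █ · · · · ·
    · · · · █ · ·
    · · · · · · ·

Z-buffer (winner per pixel, '.' = empty):
  . . . . . . .
  . . . . . . .
  . . 1 . . . .
  . . 1 . . . .
  . 2 1 1 . . .
  . . 1 1 2 . .
  . . 1 . . . .

Answer: -1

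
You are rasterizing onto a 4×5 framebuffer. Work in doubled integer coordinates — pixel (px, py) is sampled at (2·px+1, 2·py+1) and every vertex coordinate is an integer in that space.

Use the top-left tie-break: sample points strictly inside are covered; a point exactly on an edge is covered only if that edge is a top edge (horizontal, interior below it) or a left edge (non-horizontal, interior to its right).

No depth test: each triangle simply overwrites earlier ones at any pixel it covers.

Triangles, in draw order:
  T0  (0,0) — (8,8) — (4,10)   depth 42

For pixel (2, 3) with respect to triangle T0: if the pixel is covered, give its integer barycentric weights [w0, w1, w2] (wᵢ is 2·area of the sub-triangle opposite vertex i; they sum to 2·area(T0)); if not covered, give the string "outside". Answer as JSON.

T0:
  2·area = 48
  edge (0, 0)→(8, 8): d=(8,8) right/bottom  bias=-1
  edge (8, 8)→(4, 10): d=(-4,2) right/bottom  bias=-1
  edge (4, 10)→(0, 0): d=(-4,-10) top-left  bias=+0
    (0,0)@(1, 1): e=[0,42,6] → ·  [on edge]
    (1,1)@(3, 3): e=[0,30,18] → ·  [on edge]
    (1,2)@(3, 5): e=[16,22,10] → █
    (2,2)@(5, 5): e=[0,18,30] → ·  [on edge]
    (1,3)@(3, 7): e=[32,14,2] → █
    (2,3)@(5, 7): e=[16,10,22] → █
    (3,3)@(7, 7): e=[0,6,42] → ·  [on edge]
    (1,4)@(3, 9): e=[48,6,-6] → ·
    (2,4)@(5, 9): e=[32,2,14] → █
    (3,4)@(7, 9): e=[16,-2,34] → ·
  covered (4 px):
    · · · ·
    · · · ·
    · █ · ·
    · █ █ ·
    · · █ ·

Answer: [10,22,16]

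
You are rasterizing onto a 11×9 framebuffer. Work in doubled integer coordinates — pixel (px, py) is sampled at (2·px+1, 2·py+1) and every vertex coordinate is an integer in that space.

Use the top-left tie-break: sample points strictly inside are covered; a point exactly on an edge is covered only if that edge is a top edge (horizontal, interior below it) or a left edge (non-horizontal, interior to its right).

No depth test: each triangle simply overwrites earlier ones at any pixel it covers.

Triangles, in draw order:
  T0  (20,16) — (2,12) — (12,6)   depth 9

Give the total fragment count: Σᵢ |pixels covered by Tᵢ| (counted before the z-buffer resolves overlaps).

T0:
  2·area = 148
  edge (20, 16)→(2, 12): d=(-18,-4) top-left  bias=+0
  edge (2, 12)→(12, 6): d=(10,-6) top-left  bias=+0
  edge (12, 6)→(20, 16): d=(8,10) right/bottom  bias=-1
    (8,1)@(17, 3): e=[222,0,-74] → ·  [on edge]
    (5,3)@(11, 7): e=[126,4,18] → #
    (6,3)@(13, 7): e=[134,16,-2] → ·
    (3,4)@(7, 9): e=[74,0,74] → #  [on edge]
    (4,4)@(9, 9): e=[82,12,54] → #
    (6,4)@(13, 9): e=[98,36,14] → #
    (7,4)@(15, 9): e=[106,48,-6] → ·
    (2,5)@(5, 11): e=[30,8,110] → #
    (7,5)@(15, 11): e=[70,68,10] → #
    (8,5)@(17, 11): e=[78,80,-10] → ·
    (2,6)@(5, 13): e=[-6,28,126] → ·
    (3,6)@(7, 13): e=[2,40,106] → #
  covered (19 px):
    · · · · · · · · · · ·
    · · · · · · · · · · ·
    · · · · · · · · · · ·
    · · · · · # · · · · ·
    · · · # # # # · · · ·
    · · # # # # # # · · ·
    · · · # # # # # # · ·
    · · · · · · · · # # ·
    · · · · · · · · · · ·

Final: 19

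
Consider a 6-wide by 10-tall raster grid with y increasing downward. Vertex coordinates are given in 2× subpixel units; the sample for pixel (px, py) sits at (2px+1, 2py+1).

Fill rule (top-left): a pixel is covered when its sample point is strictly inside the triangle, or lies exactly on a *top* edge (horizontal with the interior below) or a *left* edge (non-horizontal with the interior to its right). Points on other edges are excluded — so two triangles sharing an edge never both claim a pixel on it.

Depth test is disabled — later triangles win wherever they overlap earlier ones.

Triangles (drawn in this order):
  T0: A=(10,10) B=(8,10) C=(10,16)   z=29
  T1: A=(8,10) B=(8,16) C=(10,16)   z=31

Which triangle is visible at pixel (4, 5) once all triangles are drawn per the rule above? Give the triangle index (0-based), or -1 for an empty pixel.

T0:
  2·area = 12  (B↔C swapped to make it positive)
  edge (10, 10)→(10, 16): d=(0,6) right/bottom  bias=-1
  edge (10, 16)→(8, 10): d=(-2,-6) top-left  bias=+0
  edge (8, 10)→(10, 10): d=(2,0) top-left  bias=+0
    (2,0)@(5, 1): e=[30,0,-18] → ·  [on edge]
    (3,3)@(7, 7): e=[18,0,-6] → ·  [on edge]
    (4,5)@(9, 11): e=[6,4,2] → #
    (5,5)@(11, 11): e=[-6,16,2] → ·
    (4,6)@(9, 13): e=[6,0,6] → #  [on edge]
    (5,6)@(11, 13): e=[-6,12,6] → ·
    (4,7)@(9, 15): e=[6,-4,10] → ·
    (5,9)@(11, 19): e=[-6,0,18] → ·  [on edge]
  covered (2 px):
    · · · · · ·
    · · · · · ·
    · · · · · ·
    · · · · · ·
    · · · · · ·
    · · · · # ·
    · · · · # ·
    · · · · · ·
    · · · · · ·
    · · · · · ·
T1:
  2·area = 12  (B↔C swapped to make it positive)
  edge (8, 10)→(10, 16): d=(2,6) right/bottom  bias=-1
  edge (10, 16)→(8, 16): d=(-2,0) right/bottom  bias=-1
  edge (8, 16)→(8, 10): d=(0,-6) top-left  bias=+0
    (2,0)@(5, 1): e=[0,30,-18] → ·  [on edge]
    (3,3)@(7, 7): e=[0,18,-6] → ·  [on edge]
    (4,6)@(9, 13): e=[0,6,6] → ·  [on edge]
    (4,7)@(9, 15): e=[4,2,6] → #
    (5,7)@(11, 15): e=[-8,2,18] → ·
    (4,8)@(9, 17): e=[8,-2,6] → ·
    (5,9)@(11, 19): e=[0,-6,18] → ·  [on edge]
  covered (1 px):
    · · · · · ·
    · · · · · ·
    · · · · · ·
    · · · · · ·
    · · · · · ·
    · · · · · ·
    · · · · · ·
    · · · · # ·
    · · · · · ·
    · · · · · ·

Z-buffer (winner per pixel, '.' = empty):
  . . . . . .
  . . . . . .
  . . . . . .
  . . . . . .
  . . . . . .
  . . . . 0 .
  . . . . 0 .
  . . . . 1 .
  . . . . . .
  . . . . . .

Final: 0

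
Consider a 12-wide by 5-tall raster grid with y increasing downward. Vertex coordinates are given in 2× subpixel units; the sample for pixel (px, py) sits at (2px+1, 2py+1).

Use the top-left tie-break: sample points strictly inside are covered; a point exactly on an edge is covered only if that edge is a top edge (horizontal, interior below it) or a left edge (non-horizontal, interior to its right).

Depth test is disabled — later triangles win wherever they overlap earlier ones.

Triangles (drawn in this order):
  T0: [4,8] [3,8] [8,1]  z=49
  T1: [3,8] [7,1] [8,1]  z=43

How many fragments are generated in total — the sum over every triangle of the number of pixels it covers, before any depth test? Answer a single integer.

T0:
  2·area = 7
  edge (4, 8)→(3, 8): d=(-1,0) right/bottom  bias=-1
  edge (3, 8)→(8, 1): d=(5,-7) top-left  bias=+0
  edge (8, 1)→(4, 8): d=(-4,7) right/bottom  bias=-1
  covered (0 px):
    . . . . . . . . . . . .
    . . . . . . . . . . . .
    . . . . . . . . . . . .
    . . . . . . . . . . . .
    . . . . . . . . . . . .
T1:
  2·area = 7
  edge (3, 8)→(7, 1): d=(4,-7) top-left  bias=+0
  edge (7, 1)→(8, 1): d=(1,0) top-left  bias=+0
  edge (8, 1)→(3, 8): d=(-5,7) right/bottom  bias=-1
    (0,0)@(1, 1): e=[-42,0,49] → .  [on edge]
    (1,0)@(3, 1): e=[-28,0,35] → .  [on edge]
    (2,0)@(5, 1): e=[-14,0,21] → .  [on edge]
    (3,0)@(7, 1): e=[0,0,7] → X  [on edge]
    (4,0)@(9, 1): e=[14,0,-7] → .  [on edge]
    (5,0)@(11, 1): e=[28,0,-21] → .  [on edge]
    (6,0)@(13, 1): e=[42,0,-35] → .  [on edge]
    (7,0)@(15, 1): e=[56,0,-49] → .  [on edge]
    (8,0)@(17, 1): e=[70,0,-63] → .  [on edge]
    (9,0)@(19, 1): e=[84,0,-77] → .  [on edge]
    (10,0)@(21, 1): e=[98,0,-91] → .  [on edge]
    (11,0)@(23, 1): e=[112,0,-105] → .  [on edge]
  covered (2 px):
    . . . X . . . . . . . .
    . . . . . . . . . . . .
    . . X . . . . . . . . .
    . . . . . . . . . . . .
    . . . . . . . . . . . .

Result: 2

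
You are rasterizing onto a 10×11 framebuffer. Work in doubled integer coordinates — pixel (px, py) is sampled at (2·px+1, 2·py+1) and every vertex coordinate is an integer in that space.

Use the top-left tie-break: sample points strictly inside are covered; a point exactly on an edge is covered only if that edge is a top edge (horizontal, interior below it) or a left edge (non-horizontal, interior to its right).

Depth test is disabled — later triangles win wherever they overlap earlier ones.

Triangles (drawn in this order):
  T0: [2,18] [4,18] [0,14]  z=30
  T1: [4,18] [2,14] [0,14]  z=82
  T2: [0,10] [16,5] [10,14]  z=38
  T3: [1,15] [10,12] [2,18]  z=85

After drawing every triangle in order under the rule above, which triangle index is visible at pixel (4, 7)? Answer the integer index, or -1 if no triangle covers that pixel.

T0:
  2·area = 8  (B↔C swapped to make it positive)
  edge (2, 18)→(0, 14): d=(-2,-4) top-left  bias=+0
  edge (0, 14)→(4, 18): d=(4,4) right/bottom  bias=-1
  edge (4, 18)→(2, 18): d=(-2,0) right/bottom  bias=-1
    (0,7)@(1, 15): e=[2,0,6] → ·  [on edge]
    (1,8)@(3, 17): e=[6,0,2] → ·  [on edge]
    (2,9)@(5, 19): e=[10,0,-2] → ·  [on edge]
    (3,10)@(7, 21): e=[14,0,-6] → ·  [on edge]
  covered (0 px):
    · · · · · · · · · ·
    · · · · · · · · · ·
    · · · · · · · · · ·
    · · · · · · · · · ·
    · · · · · · · · · ·
    · · · · · · · · · ·
    · · · · · · · · · ·
    · · · · · · · · · ·
    · · · · · · · · · ·
    · · · · · · · · · ·
    · · · · · · · · · ·
T1:
  2·area = 8  (B↔C swapped to make it positive)
  edge (4, 18)→(0, 14): d=(-4,-4) top-left  bias=+0
  edge (0, 14)→(2, 14): d=(2,0) top-left  bias=+0
  edge (2, 14)→(4, 18): d=(2,4) right/bottom  bias=-1
    (0,7)@(1, 15): e=[0,2,6] → █  [on edge]
    (1,7)@(3, 15): e=[8,2,-2] → ·
    (0,8)@(1, 17): e=[-8,6,10] → ·
    (1,8)@(3, 17): e=[0,6,2] → █  [on edge]
    (2,8)@(5, 17): e=[8,6,-6] → ·
    (1,9)@(3, 19): e=[-8,10,6] → ·
    (2,9)@(5, 19): e=[0,10,-2] → ·  [on edge]
    (3,10)@(7, 21): e=[0,14,-6] → ·  [on edge]
  covered (2 px):
    · · · · · · · · · ·
    · · · · · · · · · ·
    · · · · · · · · · ·
    · · · · · · · · · ·
    · · · · · · · · · ·
    · · · · · · · · · ·
    · · · · · · · · · ·
    █ · · · · · · · · ·
    · █ · · · · · · · ·
    · · · · · · · · · ·
    · · · · · · · · · ·
T2:
  2·area = 114
  edge (0, 10)→(16, 5): d=(16,-5) top-left  bias=+0
  edge (16, 5)→(10, 14): d=(-6,9) right/bottom  bias=-1
  edge (10, 14)→(0, 10): d=(-10,-4) top-left  bias=+0
    (5,3)@(11, 7): e=[7,33,74] → █
    (6,3)@(13, 7): e=[17,15,82] → █
    (7,3)@(15, 7): e=[27,-3,90] → ·
    (2,4)@(5, 9): e=[9,75,30] → █
    (3,4)@(7, 9): e=[19,57,38] → █
    (4,4)@(9, 9): e=[29,39,46] → █
    (7,4)@(15, 9): e=[59,-15,70] → ·
    (1,5)@(3, 11): e=[31,81,2] → █
    (6,5)@(13, 11): e=[81,-9,42] → ·
    (1,6)@(3, 13): e=[63,69,-18] → ·
    (2,6)@(5, 13): e=[73,51,-10] → ·
    (3,6)@(7, 13): e=[83,33,-2] → ·
  covered (13 px):
    · · · · · · · · · ·
    · · · · · · · · · ·
    · · · · · · · · · ·
    · · · · · █ █ · · ·
    · · █ █ █ █ █ · · ·
    · █ █ █ █ █ · · · ·
    · · · · █ · · · · ·
    · · · · · · · · · ·
    · · · · · · · · · ·
    · · · · · · · · · ·
    · · · · · · · · · ·
T3:
  2·area = 30
  edge (1, 15)→(10, 12): d=(9,-3) top-left  bias=+0
  edge (10, 12)→(2, 18): d=(-8,6) right/bottom  bias=-1
  edge (2, 18)→(1, 15): d=(-1,-3) top-left  bias=+0
    (9,4)@(19, 9): e=[0,-30,60] → ·  [on edge]
    (6,5)@(13, 11): e=[0,-10,40] → ·  [on edge]
    (3,6)@(7, 13): e=[0,10,20] → █  [on edge]
    (4,6)@(9, 13): e=[6,-2,26] → ·
    (0,7)@(1, 15): e=[0,30,0] → █  [on edge]
    (1,7)@(3, 15): e=[6,18,6] → █
    (2,7)@(5, 15): e=[12,6,12] → █
    (3,7)@(7, 15): e=[18,-6,18] → ·
    (0,8)@(1, 17): e=[18,14,-2] → ·
    (1,8)@(3, 17): e=[24,2,4] → █
    (2,8)@(5, 17): e=[30,-10,10] → ·
    (1,9)@(3, 19): e=[42,-14,2] → ·
    (1,10)@(3, 21): e=[60,-30,0] → ·  [on edge]
  covered (5 px):
    · · · · · · · · · ·
    · · · · · · · · · ·
    · · · · · · · · · ·
    · · · · · · · · · ·
    · · · · · · · · · ·
    · · · · · · · · · ·
    · · · █ · · · · · ·
    █ █ █ · · · · · · ·
    · █ · · · · · · · ·
    · · · · · · · · · ·
    · · · · · · · · · ·

Z-buffer (winner per pixel, '.' = empty):
  . . . . . . . . . .
  . . . . . . . . . .
  . . . . . . . . . .
  . . . . . 2 2 . . .
  . . 2 2 2 2 2 . . .
  . 2 2 2 2 2 . . . .
  . . . 3 2 . . . . .
  3 3 3 . . . . . . .
  . 3 . . . . . . . .
  . . . . . . . . . .
  . . . . . . . . . .

Final: -1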